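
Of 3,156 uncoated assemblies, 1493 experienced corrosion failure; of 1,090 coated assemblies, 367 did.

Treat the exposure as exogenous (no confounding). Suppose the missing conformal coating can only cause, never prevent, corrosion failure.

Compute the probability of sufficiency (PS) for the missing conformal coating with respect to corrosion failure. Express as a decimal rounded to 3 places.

PS ≈ 0.206

p₁ = P(outcome | exposed) = 1493/3156 = 0.47307
p₀ = P(outcome | unexposed) = 367/1090 = 0.3367
Under exogeneity and monotonicity, PS = (p₁ − p₀) / (1 − p₀).
PS = (0.47307 − 0.3367) / (1 − 0.3367) = 0.13637 / 0.6633 ≈ 0.2056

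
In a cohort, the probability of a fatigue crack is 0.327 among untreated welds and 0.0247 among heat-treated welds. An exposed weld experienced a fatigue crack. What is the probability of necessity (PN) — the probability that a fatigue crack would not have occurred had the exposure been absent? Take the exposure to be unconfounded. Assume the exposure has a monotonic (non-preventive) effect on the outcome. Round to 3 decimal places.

PN ≈ 0.924

Let p₁ = 0.327, p₀ = 0.0247.
Under exogeneity and monotonicity, PN = (p₁ − p₀) / p₁.
PN = (0.327 − 0.0247) / 0.327 = 0.3023 / 0.327 ≈ 0.9245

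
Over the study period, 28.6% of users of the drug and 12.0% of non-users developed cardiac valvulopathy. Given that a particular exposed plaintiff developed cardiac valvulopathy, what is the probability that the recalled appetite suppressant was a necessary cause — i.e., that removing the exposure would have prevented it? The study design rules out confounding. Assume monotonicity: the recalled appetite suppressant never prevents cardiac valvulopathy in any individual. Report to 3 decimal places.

p₁ = 0.286, p₀ = 0.12.
Under exogeneity and monotonicity, PN = (p₁ − p₀) / p₁.
PN = (0.286 − 0.12) / 0.286 = 0.166 / 0.286 ≈ 0.5804

PN ≈ 0.580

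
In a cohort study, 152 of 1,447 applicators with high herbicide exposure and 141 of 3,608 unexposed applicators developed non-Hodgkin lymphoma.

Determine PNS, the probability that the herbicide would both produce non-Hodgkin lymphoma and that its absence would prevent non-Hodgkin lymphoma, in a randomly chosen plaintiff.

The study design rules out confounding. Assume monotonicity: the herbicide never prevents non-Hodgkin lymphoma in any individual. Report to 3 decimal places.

PNS ≈ 0.066

p₁ = P(outcome | exposed) = 152/1447 = 0.10504
p₀ = P(outcome | unexposed) = 141/3608 = 0.03908
Under exogeneity and monotonicity, PNS = p₁ − p₀.
PNS = 0.10504 − 0.03908 = 0.065965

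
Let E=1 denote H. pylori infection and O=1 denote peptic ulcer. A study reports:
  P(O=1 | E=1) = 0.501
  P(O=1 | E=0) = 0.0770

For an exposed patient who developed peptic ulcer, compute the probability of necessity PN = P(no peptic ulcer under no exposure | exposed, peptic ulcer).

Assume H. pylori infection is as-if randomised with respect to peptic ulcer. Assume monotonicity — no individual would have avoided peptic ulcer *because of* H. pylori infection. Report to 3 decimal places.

PN ≈ 0.846

Let p₁ = 0.501, p₀ = 0.077.
Under exogeneity and monotonicity, PN = (p₁ − p₀) / p₁.
PN = (0.501 − 0.077) / 0.501 = 0.424 / 0.501 ≈ 0.8463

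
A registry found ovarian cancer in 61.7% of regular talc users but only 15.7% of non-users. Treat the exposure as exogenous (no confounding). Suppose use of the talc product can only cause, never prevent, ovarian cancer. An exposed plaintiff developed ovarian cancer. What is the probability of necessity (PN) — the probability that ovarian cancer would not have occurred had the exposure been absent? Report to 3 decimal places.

p₁ = 0.617, p₀ = 0.157.
Under exogeneity and monotonicity, PN = (p₁ − p₀) / p₁.
PN = (0.617 − 0.157) / 0.617 = 0.46 / 0.617 ≈ 0.7455

PN ≈ 0.746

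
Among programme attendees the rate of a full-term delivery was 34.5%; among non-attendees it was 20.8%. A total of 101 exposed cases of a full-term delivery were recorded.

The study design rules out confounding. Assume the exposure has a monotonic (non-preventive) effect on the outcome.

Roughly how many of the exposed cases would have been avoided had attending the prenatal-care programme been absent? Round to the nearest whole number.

about 40 cases

p₁ = 0.345, p₀ = 0.208.
PN = (p₁ − p₀)/p₁ = (0.345 − 0.208) / 0.345 ≈ 0.39710.
Attributable cases ≈ PN × (exposed cases) = 0.39710 × 101 ≈ 40.11.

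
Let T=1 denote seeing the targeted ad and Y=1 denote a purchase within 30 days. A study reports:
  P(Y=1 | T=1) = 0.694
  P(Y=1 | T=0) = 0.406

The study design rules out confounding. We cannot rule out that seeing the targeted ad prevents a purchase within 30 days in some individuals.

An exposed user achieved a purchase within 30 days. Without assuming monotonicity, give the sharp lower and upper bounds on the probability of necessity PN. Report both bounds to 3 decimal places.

Let p₁ = 0.694, p₀ = 0.406.
Under exogeneity alone the bounds on PN are max{0,(p₁−p₀)/p₁} ≤ PN ≤ min{1,(1−p₀)/p₁}.
  lower = (p₁ − p₀)/p₁ = 0.288 / 0.694 ≈ 0.4150
  upper = min{1, (1 − p₀)/p₁} = 0.594 / 0.694 ≈ 0.8559

0.415 ≤ PN ≤ 0.856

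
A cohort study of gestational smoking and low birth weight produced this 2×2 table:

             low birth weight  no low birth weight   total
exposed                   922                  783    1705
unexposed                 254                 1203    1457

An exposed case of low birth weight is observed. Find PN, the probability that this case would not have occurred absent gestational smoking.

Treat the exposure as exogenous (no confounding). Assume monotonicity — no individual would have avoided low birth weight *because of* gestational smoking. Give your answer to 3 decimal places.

PN ≈ 0.678

p₁ = P(outcome | exposed) = 922/1705 = 0.54076
p₀ = P(outcome | unexposed) = 254/1457 = 0.17433
Under exogeneity and monotonicity, PN = (p₁ − p₀)/p₁.
PN = (0.54076 − 0.17433) / 0.54076 ≈ 0.6776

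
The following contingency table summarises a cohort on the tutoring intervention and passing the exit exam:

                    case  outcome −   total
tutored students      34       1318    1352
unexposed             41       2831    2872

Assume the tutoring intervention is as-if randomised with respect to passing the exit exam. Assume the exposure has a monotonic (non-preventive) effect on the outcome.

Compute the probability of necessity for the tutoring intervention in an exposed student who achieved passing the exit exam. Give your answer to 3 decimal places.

PN ≈ 0.432

p₁ = P(outcome | exposed) = 34/1352 = 0.025148
p₀ = P(outcome | unexposed) = 41/2872 = 0.014276
Under exogeneity and monotonicity, PN = (p₁ − p₀)/p₁.
PN = (0.025148 − 0.014276) / 0.025148 ≈ 0.4323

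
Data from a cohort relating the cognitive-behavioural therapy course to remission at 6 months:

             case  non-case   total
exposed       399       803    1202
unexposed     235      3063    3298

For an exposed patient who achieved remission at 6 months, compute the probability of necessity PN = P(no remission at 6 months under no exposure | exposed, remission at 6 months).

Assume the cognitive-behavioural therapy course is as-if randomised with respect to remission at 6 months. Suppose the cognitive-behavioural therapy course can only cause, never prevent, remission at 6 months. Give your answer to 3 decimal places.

PN ≈ 0.785

p₁ = P(outcome | exposed) = 399/1202 = 0.33195
p₀ = P(outcome | unexposed) = 235/3298 = 0.071255
Under exogeneity and monotonicity, PN = (p₁ − p₀) / p₁.
PN = (0.33195 − 0.071255) / 0.33195 = 0.26069 / 0.33195 ≈ 0.7853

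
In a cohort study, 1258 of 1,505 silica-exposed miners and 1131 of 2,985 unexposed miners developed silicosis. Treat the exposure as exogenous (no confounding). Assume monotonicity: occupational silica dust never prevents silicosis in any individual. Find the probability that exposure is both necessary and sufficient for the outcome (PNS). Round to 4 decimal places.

p₁ = P(outcome | exposed) = 1258/1505 = 0.83588
p₀ = P(outcome | unexposed) = 1131/2985 = 0.37889
Under exogeneity and monotonicity, PNS = p₁ − p₀.
PNS = 0.83588 − 0.37889 = 0.45699

PNS ≈ 0.4570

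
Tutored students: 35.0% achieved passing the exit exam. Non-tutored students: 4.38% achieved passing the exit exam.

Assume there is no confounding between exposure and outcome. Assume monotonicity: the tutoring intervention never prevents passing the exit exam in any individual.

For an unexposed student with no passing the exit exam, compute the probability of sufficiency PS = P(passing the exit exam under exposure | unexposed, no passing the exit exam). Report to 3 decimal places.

p₁ = 0.35, p₀ = 0.0438.
Under exogeneity and monotonicity, PS = (p₁ − p₀) / (1 − p₀).
PS = (0.35 − 0.0438) / (1 − 0.0438) = 0.3062 / 0.9562 ≈ 0.3202

PS ≈ 0.320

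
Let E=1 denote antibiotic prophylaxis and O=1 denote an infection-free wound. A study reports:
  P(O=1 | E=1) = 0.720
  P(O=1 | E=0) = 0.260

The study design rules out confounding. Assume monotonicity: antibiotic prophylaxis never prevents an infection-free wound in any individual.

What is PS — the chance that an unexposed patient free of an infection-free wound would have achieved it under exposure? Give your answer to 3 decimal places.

PS ≈ 0.622

Let p₁ = 0.72, p₀ = 0.26.
Under exogeneity and monotonicity, PS = (p₁ − p₀) / (1 − p₀).
PS = (0.72 − 0.26) / (1 − 0.26) = 0.46 / 0.74 ≈ 0.6216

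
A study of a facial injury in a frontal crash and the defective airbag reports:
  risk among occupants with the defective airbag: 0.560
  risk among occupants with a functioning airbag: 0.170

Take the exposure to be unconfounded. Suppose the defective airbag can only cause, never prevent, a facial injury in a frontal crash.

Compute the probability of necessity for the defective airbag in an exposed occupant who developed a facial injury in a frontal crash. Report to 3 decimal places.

PN ≈ 0.696

Let p₁ = 0.56, p₀ = 0.17.
Under exogeneity and monotonicity, PN = (p₁ − p₀) / p₁.
PN = (0.56 − 0.17) / 0.56 = 0.39 / 0.56 ≈ 0.6964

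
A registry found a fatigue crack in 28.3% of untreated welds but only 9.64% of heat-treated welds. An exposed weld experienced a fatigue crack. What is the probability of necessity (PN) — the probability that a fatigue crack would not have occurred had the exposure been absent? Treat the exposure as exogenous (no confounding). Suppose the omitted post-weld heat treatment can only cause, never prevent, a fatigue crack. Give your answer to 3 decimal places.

PN ≈ 0.659

p₁ = 0.283, p₀ = 0.0964.
Under exogeneity and monotonicity, PN = (p₁ − p₀) / p₁.
PN = (0.283 − 0.0964) / 0.283 = 0.1866 / 0.283 ≈ 0.6594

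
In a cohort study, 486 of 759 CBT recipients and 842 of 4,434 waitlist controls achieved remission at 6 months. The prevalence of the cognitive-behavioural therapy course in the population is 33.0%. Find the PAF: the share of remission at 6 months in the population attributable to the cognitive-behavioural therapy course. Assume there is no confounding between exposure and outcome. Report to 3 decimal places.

PAF ≈ 0.439

p₁ = P(outcome | exposed) = 486/759 = 0.64032
p₀ = P(outcome | unexposed) = 842/4434 = 0.1899
Overall risk P(Y=1) = π·p₁ + (1−π)·p₀ = 0.33×0.64032 + 0.67×0.1899 = 0.33853.
Under exogeneity, PAF = [P(Y=1) − p₀] / P(Y=1).
PAF = (0.33853 − 0.1899) / 0.33853 ≈ 0.4391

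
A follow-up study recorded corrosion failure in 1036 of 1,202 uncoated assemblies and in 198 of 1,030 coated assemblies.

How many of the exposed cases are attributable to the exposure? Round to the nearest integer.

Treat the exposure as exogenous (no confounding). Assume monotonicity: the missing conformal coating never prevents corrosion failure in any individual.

p₁ = P(outcome | exposed) = 1036/1202 = 0.8619
p₀ = P(outcome | unexposed) = 198/1030 = 0.19223
PN = (p₁ − p₀)/p₁ = (0.8619 − 0.19223) / 0.8619 ≈ 0.77697.
Attributable cases ≈ PN × (exposed cases) = 0.77697 × 1036 ≈ 804.94.

about 805 cases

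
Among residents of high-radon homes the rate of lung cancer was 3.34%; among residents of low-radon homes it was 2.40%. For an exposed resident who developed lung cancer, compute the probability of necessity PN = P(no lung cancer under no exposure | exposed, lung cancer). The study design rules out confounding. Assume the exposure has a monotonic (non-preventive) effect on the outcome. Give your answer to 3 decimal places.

PN ≈ 0.281

p₁ = 0.0334, p₀ = 0.024.
Under exogeneity and monotonicity, PN = (p₁ − p₀) / p₁.
PN = (0.0334 − 0.024) / 0.0334 = 0.0094 / 0.0334 ≈ 0.2814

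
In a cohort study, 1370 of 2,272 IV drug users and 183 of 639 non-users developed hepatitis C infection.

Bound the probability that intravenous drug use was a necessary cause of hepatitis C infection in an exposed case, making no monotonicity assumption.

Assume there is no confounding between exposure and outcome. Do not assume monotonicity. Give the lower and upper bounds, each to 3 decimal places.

0.525 ≤ PN ≤ 1.000

p₁ = P(outcome | exposed) = 1370/2272 = 0.60299
p₀ = P(outcome | unexposed) = 183/639 = 0.28638
Under exogeneity alone the bounds on PN are max{0,(p₁−p₀)/p₁} ≤ PN ≤ min{1,(1−p₀)/p₁}.
  lower = (p₁ − p₀)/p₁ = 0.31661 / 0.60299 ≈ 0.5251
  upper = min{1, (1 − p₀)/p₁} = 0.71362 / 0.60299 ≈ 1.1835 → capped at 1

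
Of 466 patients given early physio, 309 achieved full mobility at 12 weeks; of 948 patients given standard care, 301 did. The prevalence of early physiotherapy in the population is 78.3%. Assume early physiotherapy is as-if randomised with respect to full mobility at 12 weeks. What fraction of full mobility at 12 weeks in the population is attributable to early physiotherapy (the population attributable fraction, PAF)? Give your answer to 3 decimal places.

PAF ≈ 0.460

p₁ = P(outcome | exposed) = 309/466 = 0.66309
p₀ = P(outcome | unexposed) = 301/948 = 0.31751
Overall risk P(Y=1) = π·p₁ + (1−π)·p₀ = 0.783×0.66309 + 0.217×0.31751 = 0.5881.
Under exogeneity, PAF = [P(Y=1) − p₀] / P(Y=1).
PAF = (0.5881 − 0.31751) / 0.5881 ≈ 0.4601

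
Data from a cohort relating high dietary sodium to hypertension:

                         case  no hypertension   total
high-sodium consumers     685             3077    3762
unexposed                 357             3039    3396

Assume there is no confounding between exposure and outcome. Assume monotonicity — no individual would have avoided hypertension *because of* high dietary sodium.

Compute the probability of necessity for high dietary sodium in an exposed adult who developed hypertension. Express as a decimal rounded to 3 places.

PN ≈ 0.423

p₁ = P(outcome | exposed) = 685/3762 = 0.18208
p₀ = P(outcome | unexposed) = 357/3396 = 0.10512
Under exogeneity and monotonicity, PN = (p₁ − p₀) / p₁.
PN = (0.18208 − 0.10512) / 0.18208 = 0.07696 / 0.18208 ≈ 0.4227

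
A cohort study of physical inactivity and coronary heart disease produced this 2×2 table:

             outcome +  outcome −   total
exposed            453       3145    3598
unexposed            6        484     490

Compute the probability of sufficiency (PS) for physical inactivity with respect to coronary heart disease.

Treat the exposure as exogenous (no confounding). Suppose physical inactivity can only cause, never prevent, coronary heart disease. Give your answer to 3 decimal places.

PS ≈ 0.115

p₁ = P(outcome | exposed) = 453/3598 = 0.1259
p₀ = P(outcome | unexposed) = 6/490 = 0.012245
Under exogeneity and monotonicity, PS = (p₁ − p₀) / (1 − p₀).
PS = (0.1259 − 0.012245) / (1 − 0.012245) = 0.11366 / 0.98776 ≈ 0.1151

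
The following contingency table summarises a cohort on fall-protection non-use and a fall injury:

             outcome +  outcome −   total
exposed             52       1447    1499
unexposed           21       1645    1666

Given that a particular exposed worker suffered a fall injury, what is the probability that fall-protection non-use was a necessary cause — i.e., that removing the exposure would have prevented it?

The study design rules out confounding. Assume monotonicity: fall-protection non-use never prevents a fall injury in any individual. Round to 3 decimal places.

p₁ = P(outcome | exposed) = 52/1499 = 0.03469
p₀ = P(outcome | unexposed) = 21/1666 = 0.012605
Under exogeneity and monotonicity, PN = (p₁ − p₀)/p₁.
PN = (0.03469 − 0.012605) / 0.03469 ≈ 0.6366

PN ≈ 0.637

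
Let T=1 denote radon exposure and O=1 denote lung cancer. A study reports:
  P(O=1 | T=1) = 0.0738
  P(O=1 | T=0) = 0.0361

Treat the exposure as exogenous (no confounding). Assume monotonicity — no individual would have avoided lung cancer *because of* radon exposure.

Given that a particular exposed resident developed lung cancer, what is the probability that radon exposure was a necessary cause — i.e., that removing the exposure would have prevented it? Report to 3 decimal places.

Let p₁ = 0.0738, p₀ = 0.0361.
Under exogeneity and monotonicity, PN = (p₁ − p₀) / p₁.
PN = (0.0738 − 0.0361) / 0.0738 = 0.0377 / 0.0738 ≈ 0.5108

PN ≈ 0.511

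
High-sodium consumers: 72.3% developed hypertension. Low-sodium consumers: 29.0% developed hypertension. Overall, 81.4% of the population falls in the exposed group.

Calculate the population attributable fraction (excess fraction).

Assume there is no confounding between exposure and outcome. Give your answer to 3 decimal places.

PAF ≈ 0.549

p₁ = 0.723, p₀ = 0.29.
Overall risk P(Y=1) = π·p₁ + (1−π)·p₀ = 0.814×0.723 + 0.186×0.29 = 0.64246.
Under exogeneity, PAF = [P(Y=1) − p₀] / P(Y=1).
PAF = (0.64246 − 0.29) / 0.64246 ≈ 0.5486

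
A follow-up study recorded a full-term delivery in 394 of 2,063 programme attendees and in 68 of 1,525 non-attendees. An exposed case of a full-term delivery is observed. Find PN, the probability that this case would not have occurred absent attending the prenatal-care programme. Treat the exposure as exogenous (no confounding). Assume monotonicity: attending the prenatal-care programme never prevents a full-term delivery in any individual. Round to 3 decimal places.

PN ≈ 0.767

p₁ = P(outcome | exposed) = 394/2063 = 0.19098
p₀ = P(outcome | unexposed) = 68/1525 = 0.04459
Under exogeneity and monotonicity, PN = (p₁ − p₀) / p₁.
PN = (0.19098 − 0.04459) / 0.19098 = 0.14639 / 0.19098 ≈ 0.7665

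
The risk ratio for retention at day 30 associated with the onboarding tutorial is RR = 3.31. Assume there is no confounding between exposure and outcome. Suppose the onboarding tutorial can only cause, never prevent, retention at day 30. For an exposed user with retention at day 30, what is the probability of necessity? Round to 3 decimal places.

PN ≈ 0.698

Under exogeneity and monotonicity, PN = (RR − 1) / RR = 1 − 1/RR.
PN = (3.31 − 1) / 3.31 = 2.31 / 3.31 ≈ 0.6979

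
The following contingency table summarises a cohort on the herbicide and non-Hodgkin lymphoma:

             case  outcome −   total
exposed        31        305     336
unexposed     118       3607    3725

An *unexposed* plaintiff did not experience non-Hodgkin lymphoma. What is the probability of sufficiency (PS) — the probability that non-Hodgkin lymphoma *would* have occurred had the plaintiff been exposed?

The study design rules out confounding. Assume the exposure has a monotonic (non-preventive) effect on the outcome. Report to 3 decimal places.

p₁ = P(outcome | exposed) = 31/336 = 0.092262
p₀ = P(outcome | unexposed) = 118/3725 = 0.031678
Under exogeneity and monotonicity, PS = (p₁ − p₀)/(1 − p₀).
PS = (0.092262 − 0.031678) / 0.96832 ≈ 0.0626

PS ≈ 0.063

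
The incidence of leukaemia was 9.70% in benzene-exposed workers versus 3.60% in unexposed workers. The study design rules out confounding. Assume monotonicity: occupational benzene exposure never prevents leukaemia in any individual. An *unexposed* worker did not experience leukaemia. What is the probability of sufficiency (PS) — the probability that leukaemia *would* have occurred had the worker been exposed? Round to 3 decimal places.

PS ≈ 0.063

p₁ = 0.097, p₀ = 0.036.
Under exogeneity and monotonicity, PS = (p₁ − p₀) / (1 − p₀).
PS = (0.097 − 0.036) / (1 − 0.036) = 0.061 / 0.964 ≈ 0.0633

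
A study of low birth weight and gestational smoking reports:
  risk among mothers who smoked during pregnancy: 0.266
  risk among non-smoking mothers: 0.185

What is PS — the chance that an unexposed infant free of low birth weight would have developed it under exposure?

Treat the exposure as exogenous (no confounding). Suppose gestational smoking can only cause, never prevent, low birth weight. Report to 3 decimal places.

Let p₁ = 0.266, p₀ = 0.185.
Under exogeneity and monotonicity, PS = (p₁ − p₀) / (1 − p₀).
PS = (0.266 − 0.185) / (1 − 0.185) = 0.081 / 0.815 ≈ 0.0994

PS ≈ 0.099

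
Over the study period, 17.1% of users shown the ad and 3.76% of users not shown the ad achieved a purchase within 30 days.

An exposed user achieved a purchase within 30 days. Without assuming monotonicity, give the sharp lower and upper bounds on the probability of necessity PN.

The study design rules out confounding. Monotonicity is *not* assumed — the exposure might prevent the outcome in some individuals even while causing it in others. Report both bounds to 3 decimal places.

0.780 ≤ PN ≤ 1.000

p₁ = 0.171, p₀ = 0.0376.
Under exogeneity alone the bounds on PN are max{0,(p₁−p₀)/p₁} ≤ PN ≤ min{1,(1−p₀)/p₁}.
  lower = (p₁ − p₀)/p₁ = 0.1334 / 0.171 ≈ 0.7801
  upper = min{1, (1 − p₀)/p₁} = 0.9624 / 0.171 ≈ 5.6281 → capped at 1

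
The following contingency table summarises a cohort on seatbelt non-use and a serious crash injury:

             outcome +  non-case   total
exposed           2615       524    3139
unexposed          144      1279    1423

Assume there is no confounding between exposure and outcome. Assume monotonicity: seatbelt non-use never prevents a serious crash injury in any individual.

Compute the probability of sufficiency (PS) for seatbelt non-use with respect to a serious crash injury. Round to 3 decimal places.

p₁ = P(outcome | exposed) = 2615/3139 = 0.83307
p₀ = P(outcome | unexposed) = 144/1423 = 0.10119
Under exogeneity and monotonicity, PS = (p₁ − p₀)/(1 − p₀).
PS = (0.83307 − 0.10119) / 0.89881 ≈ 0.8143

PS ≈ 0.814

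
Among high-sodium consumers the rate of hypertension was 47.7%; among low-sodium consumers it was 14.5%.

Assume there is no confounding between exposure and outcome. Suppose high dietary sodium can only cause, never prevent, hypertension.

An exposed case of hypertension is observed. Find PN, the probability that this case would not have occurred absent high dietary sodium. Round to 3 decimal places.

p₁ = 0.477, p₀ = 0.145.
Under exogeneity and monotonicity, PN = (p₁ − p₀) / p₁.
PN = (0.477 − 0.145) / 0.477 = 0.332 / 0.477 ≈ 0.6960

PN ≈ 0.696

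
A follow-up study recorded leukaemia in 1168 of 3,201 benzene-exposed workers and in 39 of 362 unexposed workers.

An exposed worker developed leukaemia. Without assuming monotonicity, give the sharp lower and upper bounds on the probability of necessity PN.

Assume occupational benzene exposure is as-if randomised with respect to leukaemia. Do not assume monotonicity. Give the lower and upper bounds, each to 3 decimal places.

p₁ = P(outcome | exposed) = 1168/3201 = 0.36489
p₀ = P(outcome | unexposed) = 39/362 = 0.10773
Under exogeneity alone the bounds on PN are max{0,(p₁−p₀)/p₁} ≤ PN ≤ min{1,(1−p₀)/p₁}.
  lower = (p₁ − p₀)/p₁ = 0.25715 / 0.36489 ≈ 0.7047
  upper = min{1, (1 − p₀)/p₁} = 0.89227 / 0.36489 ≈ 2.4453 → capped at 1

0.705 ≤ PN ≤ 1.000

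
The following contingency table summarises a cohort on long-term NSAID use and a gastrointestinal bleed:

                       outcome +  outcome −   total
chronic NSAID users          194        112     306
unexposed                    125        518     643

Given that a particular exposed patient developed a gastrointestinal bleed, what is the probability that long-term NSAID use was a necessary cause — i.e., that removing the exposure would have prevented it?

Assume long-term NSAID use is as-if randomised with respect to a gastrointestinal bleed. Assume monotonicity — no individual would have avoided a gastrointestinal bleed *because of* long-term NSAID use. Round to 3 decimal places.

p₁ = P(outcome | exposed) = 194/306 = 0.63399
p₀ = P(outcome | unexposed) = 125/643 = 0.1944
Under exogeneity and monotonicity, PN = (p₁ − p₀)/p₁.
PN = (0.63399 − 0.1944) / 0.63399 ≈ 0.6934

PN ≈ 0.693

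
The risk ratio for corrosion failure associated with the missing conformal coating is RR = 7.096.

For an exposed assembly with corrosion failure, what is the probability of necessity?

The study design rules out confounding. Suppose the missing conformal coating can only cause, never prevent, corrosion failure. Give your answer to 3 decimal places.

Under exogeneity and monotonicity, PN = (RR − 1) / RR = 1 − 1/RR.
PN = (7.096 − 1) / 7.096 = 6.096 / 7.096 ≈ 0.8591

PN ≈ 0.859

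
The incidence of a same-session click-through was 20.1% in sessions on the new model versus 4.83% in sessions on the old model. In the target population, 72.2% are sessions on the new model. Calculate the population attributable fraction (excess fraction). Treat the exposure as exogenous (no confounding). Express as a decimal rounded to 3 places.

PAF ≈ 0.695

p₁ = 0.201, p₀ = 0.0483.
Overall risk P(Y=1) = π·p₁ + (1−π)·p₀ = 0.722×0.201 + 0.278×0.0483 = 0.15855.
Under exogeneity, PAF = [P(Y=1) − p₀] / P(Y=1).
PAF = (0.15855 − 0.0483) / 0.15855 ≈ 0.6954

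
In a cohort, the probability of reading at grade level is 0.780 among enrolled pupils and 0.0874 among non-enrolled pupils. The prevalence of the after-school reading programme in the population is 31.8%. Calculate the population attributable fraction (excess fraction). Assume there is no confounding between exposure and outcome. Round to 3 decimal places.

Let p₁ = 0.78, p₀ = 0.0874.
Overall risk P(Y=1) = π·p₁ + (1−π)·p₀ = 0.318×0.78 + 0.682×0.0874 = 0.30765.
Under exogeneity, PAF = [P(Y=1) − p₀] / P(Y=1).
PAF = (0.30765 − 0.0874) / 0.30765 ≈ 0.7159

PAF ≈ 0.716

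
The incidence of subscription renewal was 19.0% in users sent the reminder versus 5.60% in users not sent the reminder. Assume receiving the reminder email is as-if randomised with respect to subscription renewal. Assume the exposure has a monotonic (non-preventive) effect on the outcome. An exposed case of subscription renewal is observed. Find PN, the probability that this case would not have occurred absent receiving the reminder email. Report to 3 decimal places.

PN ≈ 0.705

p₁ = 0.19, p₀ = 0.056.
Under exogeneity and monotonicity, PN = (p₁ − p₀) / p₁.
PN = (0.19 − 0.056) / 0.19 = 0.134 / 0.19 ≈ 0.7053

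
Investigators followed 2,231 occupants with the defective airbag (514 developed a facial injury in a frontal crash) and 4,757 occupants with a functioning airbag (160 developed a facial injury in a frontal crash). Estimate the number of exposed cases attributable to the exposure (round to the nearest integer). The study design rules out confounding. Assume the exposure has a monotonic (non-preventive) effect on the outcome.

about 439 cases

p₁ = P(outcome | exposed) = 514/2231 = 0.23039
p₀ = P(outcome | unexposed) = 160/4757 = 0.033635
PN = (p₁ − p₀)/p₁ = (0.23039 − 0.033635) / 0.23039 ≈ 0.85401.
Attributable cases ≈ PN × (exposed cases) = 0.85401 × 514 ≈ 438.96.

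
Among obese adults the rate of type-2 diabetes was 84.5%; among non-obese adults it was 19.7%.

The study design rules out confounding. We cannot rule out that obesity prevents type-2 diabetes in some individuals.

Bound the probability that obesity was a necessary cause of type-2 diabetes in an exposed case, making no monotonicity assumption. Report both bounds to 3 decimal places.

p₁ = 0.845, p₀ = 0.197.
Under exogeneity alone the bounds on PN are max{0,(p₁−p₀)/p₁} ≤ PN ≤ min{1,(1−p₀)/p₁}.
  lower = (p₁ − p₀)/p₁ = 0.648 / 0.845 ≈ 0.7669
  upper = min{1, (1 − p₀)/p₁} = 0.803 / 0.845 ≈ 0.9503

0.767 ≤ PN ≤ 0.950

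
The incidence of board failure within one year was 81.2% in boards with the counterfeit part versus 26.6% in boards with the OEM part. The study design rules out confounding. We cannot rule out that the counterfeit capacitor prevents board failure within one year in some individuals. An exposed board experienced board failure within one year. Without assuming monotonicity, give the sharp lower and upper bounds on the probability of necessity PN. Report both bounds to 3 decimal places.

0.672 ≤ PN ≤ 0.904

p₁ = 0.812, p₀ = 0.266.
Under exogeneity alone the bounds on PN are max{0,(p₁−p₀)/p₁} ≤ PN ≤ min{1,(1−p₀)/p₁}.
  lower = (p₁ − p₀)/p₁ = 0.546 / 0.812 ≈ 0.6724
  upper = min{1, (1 − p₀)/p₁} = 0.734 / 0.812 ≈ 0.9039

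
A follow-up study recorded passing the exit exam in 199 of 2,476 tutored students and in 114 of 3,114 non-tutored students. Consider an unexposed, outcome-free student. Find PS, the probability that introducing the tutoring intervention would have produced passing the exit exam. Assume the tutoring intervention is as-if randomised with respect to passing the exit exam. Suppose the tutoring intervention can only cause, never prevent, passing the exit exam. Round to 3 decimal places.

PS ≈ 0.045

p₁ = P(outcome | exposed) = 199/2476 = 0.080372
p₀ = P(outcome | unexposed) = 114/3114 = 0.036609
Under exogeneity and monotonicity, PS = (p₁ − p₀) / (1 − p₀).
PS = (0.080372 − 0.036609) / (1 − 0.036609) = 0.043763 / 0.96339 ≈ 0.0454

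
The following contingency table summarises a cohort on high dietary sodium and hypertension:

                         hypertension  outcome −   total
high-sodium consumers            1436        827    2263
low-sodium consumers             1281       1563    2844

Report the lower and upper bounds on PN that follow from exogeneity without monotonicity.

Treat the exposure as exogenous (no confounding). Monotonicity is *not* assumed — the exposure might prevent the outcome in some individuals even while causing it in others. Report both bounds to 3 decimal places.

0.290 ≤ PN ≤ 0.866

p₁ = P(outcome | exposed) = 1436/2263 = 0.63456
p₀ = P(outcome | unexposed) = 1281/2844 = 0.45042
Under exogeneity alone the bounds on PN are max{0,(p₁−p₀)/p₁} ≤ PN ≤ min{1,(1−p₀)/p₁}.
  lower = (p₁ − p₀)/p₁ = 0.18413 / 0.63456 ≈ 0.2902
  upper = min{1, (1 − p₀)/p₁} = 0.54958 / 0.63456 ≈ 0.8661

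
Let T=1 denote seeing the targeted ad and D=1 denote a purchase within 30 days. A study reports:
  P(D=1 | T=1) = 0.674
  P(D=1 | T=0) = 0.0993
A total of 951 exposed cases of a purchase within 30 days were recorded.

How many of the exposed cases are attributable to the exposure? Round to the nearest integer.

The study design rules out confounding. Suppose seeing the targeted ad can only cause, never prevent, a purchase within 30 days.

about 811 cases

Let p₁ = 0.674, p₀ = 0.0993.
PN = (p₁ − p₀)/p₁ = (0.674 − 0.0993) / 0.674 ≈ 0.85267.
Attributable cases ≈ PN × (exposed cases) = 0.85267 × 951 ≈ 810.89.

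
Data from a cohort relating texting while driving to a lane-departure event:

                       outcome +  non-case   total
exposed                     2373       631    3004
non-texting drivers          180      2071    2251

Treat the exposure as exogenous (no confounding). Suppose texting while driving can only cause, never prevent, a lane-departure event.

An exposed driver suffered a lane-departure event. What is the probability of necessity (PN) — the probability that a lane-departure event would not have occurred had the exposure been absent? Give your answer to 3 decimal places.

PN ≈ 0.899

p₁ = P(outcome | exposed) = 2373/3004 = 0.78995
p₀ = P(outcome | unexposed) = 180/2251 = 0.079964
Under exogeneity and monotonicity, PN = (p₁ − p₀)/p₁.
PN = (0.78995 − 0.079964) / 0.78995 ≈ 0.8988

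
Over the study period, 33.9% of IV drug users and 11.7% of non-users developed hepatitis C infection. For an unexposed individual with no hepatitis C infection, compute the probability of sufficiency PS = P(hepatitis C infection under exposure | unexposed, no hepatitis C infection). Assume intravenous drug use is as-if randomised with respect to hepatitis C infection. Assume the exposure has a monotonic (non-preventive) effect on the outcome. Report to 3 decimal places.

PS ≈ 0.251

p₁ = 0.339, p₀ = 0.117.
Under exogeneity and monotonicity, PS = (p₁ − p₀) / (1 − p₀).
PS = (0.339 − 0.117) / (1 − 0.117) = 0.222 / 0.883 ≈ 0.2514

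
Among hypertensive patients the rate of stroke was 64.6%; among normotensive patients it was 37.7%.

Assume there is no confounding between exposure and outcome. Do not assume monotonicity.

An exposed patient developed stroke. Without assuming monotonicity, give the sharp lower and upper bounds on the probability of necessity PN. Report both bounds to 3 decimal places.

0.416 ≤ PN ≤ 0.964

p₁ = 0.646, p₀ = 0.377.
Under exogeneity alone the bounds on PN are max{0,(p₁−p₀)/p₁} ≤ PN ≤ min{1,(1−p₀)/p₁}.
  lower = (p₁ − p₀)/p₁ = 0.269 / 0.646 ≈ 0.4164
  upper = min{1, (1 − p₀)/p₁} = 0.623 / 0.646 ≈ 0.9644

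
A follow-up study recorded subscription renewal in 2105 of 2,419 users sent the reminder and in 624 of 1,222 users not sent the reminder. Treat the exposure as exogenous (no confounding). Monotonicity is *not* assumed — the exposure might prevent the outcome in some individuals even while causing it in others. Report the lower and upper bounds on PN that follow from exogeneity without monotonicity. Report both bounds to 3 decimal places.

0.413 ≤ PN ≤ 0.562

p₁ = P(outcome | exposed) = 2105/2419 = 0.87019
p₀ = P(outcome | unexposed) = 624/1222 = 0.51064
Under exogeneity alone the bounds on PN are max{0,(p₁−p₀)/p₁} ≤ PN ≤ min{1,(1−p₀)/p₁}.
  lower = (p₁ − p₀)/p₁ = 0.35956 / 0.87019 ≈ 0.4132
  upper = min{1, (1 − p₀)/p₁} = 0.48936 / 0.87019 ≈ 0.5624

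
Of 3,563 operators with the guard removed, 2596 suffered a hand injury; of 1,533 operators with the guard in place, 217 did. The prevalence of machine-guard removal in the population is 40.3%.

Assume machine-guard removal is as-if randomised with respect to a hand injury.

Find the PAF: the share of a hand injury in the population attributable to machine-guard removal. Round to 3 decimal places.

p₁ = P(outcome | exposed) = 2596/3563 = 0.7286
p₀ = P(outcome | unexposed) = 217/1533 = 0.14155
Overall risk P(Y=1) = π·p₁ + (1−π)·p₀ = 0.403×0.7286 + 0.597×0.14155 = 0.37813.
Under exogeneity, PAF = [P(Y=1) − p₀] / P(Y=1).
PAF = (0.37813 − 0.14155) / 0.37813 ≈ 0.6257

PAF ≈ 0.626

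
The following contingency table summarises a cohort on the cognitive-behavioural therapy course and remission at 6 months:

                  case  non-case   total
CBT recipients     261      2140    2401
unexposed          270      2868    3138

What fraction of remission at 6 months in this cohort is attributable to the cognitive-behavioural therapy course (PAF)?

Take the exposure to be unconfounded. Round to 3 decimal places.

PAF ≈ 0.102

p₁ = P(outcome | exposed) = 261/2401 = 0.1087
p₀ = P(outcome | unexposed) = 270/3138 = 0.086042
Exposure prevalence π = 2401/5539 = 0.43347; overall risk P(Y=1) = 0.095866.
Under exogeneity, PAF = [P(Y=1) − p₀]/P(Y=1).
PAF = (0.095866 − 0.086042) / 0.095866 ≈ 0.1025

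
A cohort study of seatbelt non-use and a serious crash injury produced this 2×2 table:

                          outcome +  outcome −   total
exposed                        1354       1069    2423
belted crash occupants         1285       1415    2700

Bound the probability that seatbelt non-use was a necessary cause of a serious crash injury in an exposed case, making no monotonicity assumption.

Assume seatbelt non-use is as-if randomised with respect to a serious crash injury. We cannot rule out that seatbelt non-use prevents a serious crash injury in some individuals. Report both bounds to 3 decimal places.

0.148 ≤ PN ≤ 0.938

p₁ = P(outcome | exposed) = 1354/2423 = 0.55881
p₀ = P(outcome | unexposed) = 1285/2700 = 0.47593
Under exogeneity alone the bounds on PN are max{0,(p₁−p₀)/p₁} ≤ PN ≤ min{1,(1−p₀)/p₁}.
  lower = (p₁ − p₀)/p₁ = 0.082885 / 0.55881 ≈ 0.1483
  upper = min{1, (1 − p₀)/p₁} = 0.52407 / 0.55881 ≈ 0.9378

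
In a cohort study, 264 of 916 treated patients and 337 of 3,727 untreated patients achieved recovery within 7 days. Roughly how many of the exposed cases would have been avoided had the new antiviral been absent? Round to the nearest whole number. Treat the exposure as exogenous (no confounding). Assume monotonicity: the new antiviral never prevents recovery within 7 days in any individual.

about 181 cases

p₁ = P(outcome | exposed) = 264/916 = 0.28821
p₀ = P(outcome | unexposed) = 337/3727 = 0.090421
PN = (p₁ − p₀)/p₁ = (0.28821 − 0.090421) / 0.28821 ≈ 0.68627.
Attributable cases ≈ PN × (exposed cases) = 0.68627 × 264 ≈ 181.17.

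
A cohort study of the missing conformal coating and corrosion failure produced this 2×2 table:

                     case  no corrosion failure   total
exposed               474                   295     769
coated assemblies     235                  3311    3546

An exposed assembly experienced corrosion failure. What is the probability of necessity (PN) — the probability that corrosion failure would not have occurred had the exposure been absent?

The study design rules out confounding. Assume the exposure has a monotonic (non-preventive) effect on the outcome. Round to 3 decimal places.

p₁ = P(outcome | exposed) = 474/769 = 0.61638
p₀ = P(outcome | unexposed) = 235/3546 = 0.066272
Under exogeneity and monotonicity, PN = (p₁ − p₀) / p₁.
PN = (0.61638 − 0.066272) / 0.61638 = 0.55011 / 0.61638 ≈ 0.8925

PN ≈ 0.892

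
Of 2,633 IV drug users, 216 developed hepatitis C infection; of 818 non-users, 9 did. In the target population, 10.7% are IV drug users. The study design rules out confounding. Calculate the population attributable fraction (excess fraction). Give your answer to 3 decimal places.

p₁ = P(outcome | exposed) = 216/2633 = 0.082036
p₀ = P(outcome | unexposed) = 9/818 = 0.011002
Overall risk P(Y=1) = π·p₁ + (1−π)·p₀ = 0.107×0.082036 + 0.893×0.011002 = 0.018603.
Under exogeneity, PAF = [P(Y=1) − p₀] / P(Y=1).
PAF = (0.018603 − 0.011002) / 0.018603 ≈ 0.4086

PAF ≈ 0.409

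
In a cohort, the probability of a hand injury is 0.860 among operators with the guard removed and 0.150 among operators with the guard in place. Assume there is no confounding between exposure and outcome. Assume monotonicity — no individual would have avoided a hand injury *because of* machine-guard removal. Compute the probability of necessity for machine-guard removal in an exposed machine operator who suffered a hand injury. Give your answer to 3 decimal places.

PN ≈ 0.826

Let p₁ = 0.86, p₀ = 0.15.
Under exogeneity and monotonicity, PN = (p₁ − p₀) / p₁.
PN = (0.86 − 0.15) / 0.86 = 0.71 / 0.86 ≈ 0.8256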